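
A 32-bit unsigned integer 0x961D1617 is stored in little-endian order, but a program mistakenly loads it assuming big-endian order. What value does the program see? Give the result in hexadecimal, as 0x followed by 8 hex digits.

0x17161D96

Stored little-endian, the bytes at ascending addresses are 17 16 1D 96.
Read back as big-endian, the last byte is least significant, giving 0x17161D96.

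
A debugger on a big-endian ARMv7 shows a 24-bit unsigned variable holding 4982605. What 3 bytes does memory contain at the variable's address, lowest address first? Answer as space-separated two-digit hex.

4C 07 4D

4982605 in hexadecimal, padded to 24 bits, is 0x4C074D.
Split into bytes (most-significant first): 4C 07 4D.
In big-endian order the high byte comes first in memory.
So the memory order matches the most-significant-first order: 4C 07 4D.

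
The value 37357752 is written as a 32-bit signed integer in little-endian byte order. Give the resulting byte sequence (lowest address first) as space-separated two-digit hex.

37357752 in hexadecimal, padded to 32 bits, is 0x023A08B8.
Split into bytes (most-significant first): 02 3A 08 B8.
In little-endian order the low byte comes first in memory.
So at ascending addresses the bytes are B8 08 3A 02.

B8 08 3A 02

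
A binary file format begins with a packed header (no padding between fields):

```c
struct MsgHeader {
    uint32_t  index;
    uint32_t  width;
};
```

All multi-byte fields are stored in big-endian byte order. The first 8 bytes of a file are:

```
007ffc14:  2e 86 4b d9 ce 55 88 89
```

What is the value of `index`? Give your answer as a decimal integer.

`index` is the first field, at byte offset 0, occupying 4 bytes.
Bytes at offsets 0..3: 2E 86 4B D9.
Big-endian stores the most-significant byte at the lowest address.
The bytes are already most-significant first: 0x2E864BD9.
0x2E864BD9 = 780553177.

780553177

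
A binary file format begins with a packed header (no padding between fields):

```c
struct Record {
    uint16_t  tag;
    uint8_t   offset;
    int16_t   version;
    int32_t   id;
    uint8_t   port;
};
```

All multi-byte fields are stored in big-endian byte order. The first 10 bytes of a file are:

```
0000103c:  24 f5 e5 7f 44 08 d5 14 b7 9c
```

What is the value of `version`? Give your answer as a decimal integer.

32580

`version` follows `tag` (2 B), `offset` (1 B), so it starts at offset 2 + 1 = 3 and occupies 2 bytes.
Bytes at offsets 3..4: 7F 44.
Big-endian: lowest address holds the most-significant byte.
The bytes are already most-significant first: 0x7F44.
0x7F44 = 32580.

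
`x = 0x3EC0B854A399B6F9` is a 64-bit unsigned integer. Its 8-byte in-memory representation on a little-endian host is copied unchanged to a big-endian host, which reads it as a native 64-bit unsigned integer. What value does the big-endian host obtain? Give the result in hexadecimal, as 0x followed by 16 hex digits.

Stored little-endian, the bytes at ascending addresses are F9 B6 99 A3 54 B8 C0 3E.
Read back as big-endian, the last byte is least significant, giving 0xF9B699A354B8C03E.

0xF9B699A354B8C03E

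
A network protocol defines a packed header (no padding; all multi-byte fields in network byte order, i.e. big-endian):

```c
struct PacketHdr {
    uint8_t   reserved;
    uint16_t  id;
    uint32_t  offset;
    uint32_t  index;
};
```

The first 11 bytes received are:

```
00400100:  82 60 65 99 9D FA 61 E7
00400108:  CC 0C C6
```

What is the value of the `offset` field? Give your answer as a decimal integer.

2577267297

`offset` follows `reserved` (1 B), `id` (2 B), so it starts at offset 1 + 2 = 3 and occupies 4 bytes.
Bytes at offsets 3..6: 99 9D FA 61.
Big-endian: lowest address holds the most-significant byte.
The bytes are already most-significant first: 0x999DFA61.
0x999DFA61 = 2577267297.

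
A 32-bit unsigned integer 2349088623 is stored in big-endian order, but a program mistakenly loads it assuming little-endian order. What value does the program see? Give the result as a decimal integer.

1866400908

2349088623 in 32-bit hexadecimal is 0x8C043F6F.
Stored big-endian, the bytes at ascending addresses are 8C 04 3F 6F.
Read back as little-endian, the first byte is least significant, giving 0x6F3F048C.
0x6F3F048C = 1866400908.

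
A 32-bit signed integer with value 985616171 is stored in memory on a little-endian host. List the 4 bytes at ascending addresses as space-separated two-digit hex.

985616171 in hexadecimal, padded to 32 bits, is 0x3ABF4F2B.
Split into bytes (most-significant first): 3A BF 4F 2B.
Little-endian stores the least-significant byte at the lowest address.
So at ascending addresses the bytes are 2B 4F BF 3A.

2B 4F BF 3A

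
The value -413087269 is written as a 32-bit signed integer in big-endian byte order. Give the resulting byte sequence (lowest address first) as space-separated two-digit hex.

Two's complement of -413087269 in 32 bits: 413087269 = 0x189F3625; invert → 0xE760C9DA; add 1 → 0xE760C9DB.
Split into bytes (most-significant first): E7 60 C9 DB.
Big-endian stores the most-significant byte at the lowest address.
So the memory order matches the most-significant-first order: E7 60 C9 DB.

E7 60 C9 DB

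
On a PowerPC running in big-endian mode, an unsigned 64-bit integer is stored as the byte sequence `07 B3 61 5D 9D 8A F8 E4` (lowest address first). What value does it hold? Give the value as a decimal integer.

Big-endian stores the most-significant byte at the lowest address.
The bytes are already most-significant first: 0x07B3615D9D8AF8E4.
0x07B3615D9D8AF8E4 = 554894233799686372.

554894233799686372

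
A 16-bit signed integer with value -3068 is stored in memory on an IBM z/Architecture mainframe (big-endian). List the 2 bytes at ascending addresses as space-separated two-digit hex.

Two's complement of -3068 in 16 bits: 3068 = 0x0BFC; invert → 0xF403; add 1 → 0xF404.
Split into bytes (most-significant first): F4 04.
In big-endian order the high byte comes first in memory.
So the memory order matches the most-significant-first order: F4 04.

F4 04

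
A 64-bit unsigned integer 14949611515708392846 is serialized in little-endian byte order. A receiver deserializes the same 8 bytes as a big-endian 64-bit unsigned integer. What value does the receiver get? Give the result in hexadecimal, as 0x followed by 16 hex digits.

0x8E45E39377B077CF

14949611515708392846 in 64-bit hexadecimal is 0xCF77B07793E3458E.
Stored little-endian, the bytes at ascending addresses are 8E 45 E3 93 77 B0 77 CF.
Read back as big-endian, the last byte is least significant, giving 0x8E45E39377B077CF.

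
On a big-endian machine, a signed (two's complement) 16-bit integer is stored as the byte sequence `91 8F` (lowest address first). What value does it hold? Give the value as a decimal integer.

-28273

Big-endian: lowest address holds the most-significant byte.
The bytes are already most-significant first: 0x918F.
Top bit is set, so as a signed 16-bit value this is 0x918F − 2^16 = -28273.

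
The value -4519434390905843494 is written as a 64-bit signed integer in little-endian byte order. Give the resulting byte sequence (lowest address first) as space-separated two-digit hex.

DA 90 5F D0 5D BE 47 C1

Two's complement of -4519434390905843494 in 64 bits: 4519434390905843494 = 0x3EB841A22FA06F26; invert → 0xC147BE5DD05F90D9; add 1 → 0xC147BE5DD05F90DA.
Split into bytes (most-significant first): C1 47 BE 5D D0 5F 90 DA.
Little-endian stores the least-significant byte at the lowest address.
So at ascending addresses the bytes are DA 90 5F D0 5D BE 47 C1.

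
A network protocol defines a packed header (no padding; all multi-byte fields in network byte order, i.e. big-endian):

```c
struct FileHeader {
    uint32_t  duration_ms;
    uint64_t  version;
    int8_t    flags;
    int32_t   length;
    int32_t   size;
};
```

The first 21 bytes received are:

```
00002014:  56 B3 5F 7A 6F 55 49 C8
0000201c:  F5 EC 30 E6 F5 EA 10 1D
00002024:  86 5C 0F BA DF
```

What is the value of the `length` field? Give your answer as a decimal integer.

`length` follows `duration_ms` (4 B), `version` (8 B), `flags` (1 B), so it starts at offset 4 + 8 + 1 = 13 and occupies 4 bytes.
Bytes at offsets 13..16: EA 10 1D 86.
In big-endian order the high byte comes first in memory.
The bytes are already most-significant first: 0xEA101D86.
Top bit is set, so as a signed 32-bit value this is 0xEA101D86 − 2^32 = -368042618.

-368042618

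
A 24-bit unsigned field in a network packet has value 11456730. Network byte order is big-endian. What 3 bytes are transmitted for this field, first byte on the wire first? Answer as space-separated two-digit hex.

AE D0 DA

11456730 in hexadecimal, padded to 24 bits, is 0xAED0DA.
Split into bytes (most-significant first): AE D0 DA.
In big-endian order the high byte comes first in memory.
So the memory order matches the most-significant-first order: AE D0 DA.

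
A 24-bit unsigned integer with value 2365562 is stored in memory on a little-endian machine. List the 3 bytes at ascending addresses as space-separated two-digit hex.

7A 18 24

2365562 in hexadecimal, padded to 24 bits, is 0x24187A.
Split into bytes (most-significant first): 24 18 7A.
In little-endian order the low byte comes first in memory.
So at ascending addresses the bytes are 7A 18 24.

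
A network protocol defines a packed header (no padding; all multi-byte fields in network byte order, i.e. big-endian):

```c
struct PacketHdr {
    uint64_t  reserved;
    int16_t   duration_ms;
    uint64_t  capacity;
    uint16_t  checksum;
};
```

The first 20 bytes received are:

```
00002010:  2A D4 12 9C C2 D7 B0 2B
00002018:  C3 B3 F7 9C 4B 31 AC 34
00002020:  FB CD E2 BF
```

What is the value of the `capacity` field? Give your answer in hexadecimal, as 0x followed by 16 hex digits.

0xF79C4B31AC34FBCD

`capacity` follows `reserved` (8 B), `duration_ms` (2 B), so it starts at offset 8 + 2 = 10 and occupies 8 bytes.
Bytes at offsets 10..17: F7 9C 4B 31 AC 34 FB CD.
Big-endian stores the most-significant byte at the lowest address.
The bytes are already most-significant first: 0xF79C4B31AC34FBCD.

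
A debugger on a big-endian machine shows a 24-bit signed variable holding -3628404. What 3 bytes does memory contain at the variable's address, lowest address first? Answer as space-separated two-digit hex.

C8 A2 8C

Two's complement of -3628404 in 24 bits: 3628404 = 0x375D74; invert → 0xC8A28B; add 1 → 0xC8A28C.
Split into bytes (most-significant first): C8 A2 8C.
Big-endian: lowest address holds the most-significant byte.
So the memory order matches the most-significant-first order: C8 A2 8C.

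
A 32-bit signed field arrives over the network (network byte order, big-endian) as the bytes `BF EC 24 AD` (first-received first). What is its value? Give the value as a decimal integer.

-1075043155

Big-endian stores the most-significant byte at the lowest address.
The bytes are already most-significant first: 0xBFEC24AD.
Top bit is set, so as a signed 32-bit value this is 0xBFEC24AD − 2^32 = -1075043155.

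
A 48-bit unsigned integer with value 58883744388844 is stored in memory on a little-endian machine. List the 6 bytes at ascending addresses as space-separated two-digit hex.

58883744388844 in hexadecimal, padded to 48 bits, is 0x358DF0AAD6EC.
Split into bytes (most-significant first): 35 8D F0 AA D6 EC.
In little-endian order the low byte comes first in memory.
So at ascending addresses the bytes are EC D6 AA F0 8D 35.

EC D6 AA F0 8D 35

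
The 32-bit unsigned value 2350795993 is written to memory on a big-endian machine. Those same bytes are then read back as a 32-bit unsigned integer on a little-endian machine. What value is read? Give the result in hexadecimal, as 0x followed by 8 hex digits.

0xD94C1E8C

2350795993 in 32-bit hexadecimal is 0x8C1E4CD9.
Stored big-endian, the bytes at ascending addresses are 8C 1E 4C D9.
Read back as little-endian, the first byte is least significant, giving 0xD94C1E8C.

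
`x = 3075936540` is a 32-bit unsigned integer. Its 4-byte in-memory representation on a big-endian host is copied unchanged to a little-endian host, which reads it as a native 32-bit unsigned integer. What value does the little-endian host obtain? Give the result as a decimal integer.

470898615

3075936540 in 32-bit hexadecimal is 0xB757111C.
Stored big-endian, the bytes at ascending addresses are B7 57 11 1C.
Read back as little-endian, the first byte is least significant, giving 0x1C1157B7.
0x1C1157B7 = 470898615.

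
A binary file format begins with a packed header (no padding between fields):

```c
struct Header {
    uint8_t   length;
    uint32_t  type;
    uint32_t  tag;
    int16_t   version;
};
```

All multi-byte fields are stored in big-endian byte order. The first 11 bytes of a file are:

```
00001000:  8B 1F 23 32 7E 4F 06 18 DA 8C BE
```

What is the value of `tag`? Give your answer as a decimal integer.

1325799642

`tag` follows `length` (1 B), `type` (4 B), so it starts at offset 1 + 4 = 5 and occupies 4 bytes.
Bytes at offsets 5..8: 4F 06 18 DA.
In big-endian order the high byte comes first in memory.
The bytes are already most-significant first: 0x4F0618DA.
0x4F0618DA = 1325799642.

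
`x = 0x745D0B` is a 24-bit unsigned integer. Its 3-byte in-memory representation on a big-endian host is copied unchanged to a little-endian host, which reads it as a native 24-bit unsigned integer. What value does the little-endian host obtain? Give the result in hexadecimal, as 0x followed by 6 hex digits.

Stored big-endian, the bytes at ascending addresses are 74 5D 0B.
Read back as little-endian, the first byte is least significant, giving 0x0B5D74.

0x0B5D74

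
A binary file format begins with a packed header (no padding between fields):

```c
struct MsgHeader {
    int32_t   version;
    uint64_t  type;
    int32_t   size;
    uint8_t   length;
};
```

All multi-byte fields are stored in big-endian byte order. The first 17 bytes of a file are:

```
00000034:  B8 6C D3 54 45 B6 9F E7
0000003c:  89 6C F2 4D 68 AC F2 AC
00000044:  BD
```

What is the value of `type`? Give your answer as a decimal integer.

`type` follows `version` (4 bytes), so it starts at byte offset 4 and occupies 8 bytes.
Bytes at offsets 4..11: 45 B6 9F E7 89 6C F2 4D.
In big-endian order the high byte comes first in memory.
The bytes are already most-significant first: 0x45B69FE7896CF24D.
0x45B69FE7896CF24D = 5023378251170247245.

5023378251170247245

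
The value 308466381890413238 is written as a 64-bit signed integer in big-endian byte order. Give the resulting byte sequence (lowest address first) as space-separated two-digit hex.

04 47 E4 8A 3D BA 62 B6

308466381890413238 in hexadecimal, padded to 64 bits, is 0x0447E48A3DBA62B6.
Split into bytes (most-significant first): 04 47 E4 8A 3D BA 62 B6.
In big-endian order the high byte comes first in memory.
So the memory order matches the most-significant-first order: 04 47 E4 8A 3D BA 62 B6.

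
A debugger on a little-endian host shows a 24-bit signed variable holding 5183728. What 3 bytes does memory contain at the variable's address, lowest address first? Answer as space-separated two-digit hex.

5183728 in hexadecimal, padded to 24 bits, is 0x4F18F0.
Split into bytes (most-significant first): 4F 18 F0.
Little-endian stores the least-significant byte at the lowest address.
So at ascending addresses the bytes are F0 18 4F.

F0 18 4F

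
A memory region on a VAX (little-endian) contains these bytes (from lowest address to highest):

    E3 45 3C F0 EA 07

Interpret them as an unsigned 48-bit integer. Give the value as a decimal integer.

Little-endian: lowest address holds the least-significant byte.
Reassemble most-significant byte first: 07 EA F0 3C 45 E3 → 0x07EAF03C45E3.
0x07EAF03C45E3 = 8705634223587.

8705634223587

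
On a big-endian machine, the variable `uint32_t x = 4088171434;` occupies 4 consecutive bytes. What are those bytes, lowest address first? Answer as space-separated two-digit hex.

F3 AC 8B AA

4088171434 in hexadecimal, padded to 32 bits, is 0xF3AC8BAA.
Split into bytes (most-significant first): F3 AC 8B AA.
Big-endian: lowest address holds the most-significant byte.
So the memory order matches the most-significant-first order: F3 AC 8B AA.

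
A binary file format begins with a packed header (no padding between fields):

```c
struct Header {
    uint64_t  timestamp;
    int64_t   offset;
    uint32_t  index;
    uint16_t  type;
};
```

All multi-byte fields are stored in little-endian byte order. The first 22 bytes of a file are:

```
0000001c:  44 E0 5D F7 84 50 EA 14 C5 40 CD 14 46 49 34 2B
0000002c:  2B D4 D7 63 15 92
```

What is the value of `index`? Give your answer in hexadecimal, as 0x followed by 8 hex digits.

0x63D7D42B

`index` follows `timestamp` (8 B), `offset` (8 B), so it starts at offset 8 + 8 = 16 and occupies 4 bytes.
Bytes at offsets 16..19: 2B D4 D7 63.
In little-endian order the low byte comes first in memory.
Reassemble most-significant byte first: 63 D7 D4 2B → 0x63D7D42B.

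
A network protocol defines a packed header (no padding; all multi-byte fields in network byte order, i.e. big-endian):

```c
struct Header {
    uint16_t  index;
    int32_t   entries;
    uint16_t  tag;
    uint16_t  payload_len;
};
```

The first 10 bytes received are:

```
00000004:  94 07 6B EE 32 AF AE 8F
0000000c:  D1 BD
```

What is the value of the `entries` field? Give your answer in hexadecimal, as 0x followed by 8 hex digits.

0x6BEE32AF

`entries` follows `index` (2 bytes), so it starts at byte offset 2 and occupies 4 bytes.
Bytes at offsets 2..5: 6B EE 32 AF.
In big-endian order the high byte comes first in memory.
The bytes are already most-significant first: 0x6BEE32AF.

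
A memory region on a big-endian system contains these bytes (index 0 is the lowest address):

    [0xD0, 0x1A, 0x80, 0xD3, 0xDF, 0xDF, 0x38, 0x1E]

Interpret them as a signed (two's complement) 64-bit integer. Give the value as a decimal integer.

-3451304516943661026

Big-endian: lowest address holds the most-significant byte.
The bytes are already most-significant first: 0xD01A80D3DFDF381E.
Top bit is set, so as a signed 64-bit value this is 0xD01A80D3DFDF381E − 2^64 = -3451304516943661026.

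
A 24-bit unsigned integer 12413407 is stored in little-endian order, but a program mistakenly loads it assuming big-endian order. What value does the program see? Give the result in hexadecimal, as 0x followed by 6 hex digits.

12413407 in 24-bit hexadecimal is 0xBD69DF.
Stored little-endian, the bytes at ascending addresses are DF 69 BD.
Read back as big-endian, the last byte is least significant, giving 0xDF69BD.

0xDF69BD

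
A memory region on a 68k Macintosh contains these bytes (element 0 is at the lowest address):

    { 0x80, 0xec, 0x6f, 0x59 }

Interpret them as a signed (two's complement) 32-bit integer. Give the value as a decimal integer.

Big-endian stores the most-significant byte at the lowest address.
The bytes are already most-significant first: 0x80EC6F59.
Top bit is set, so as a signed 32-bit value this is 0x80EC6F59 − 2^32 = -2131988647.

-2131988647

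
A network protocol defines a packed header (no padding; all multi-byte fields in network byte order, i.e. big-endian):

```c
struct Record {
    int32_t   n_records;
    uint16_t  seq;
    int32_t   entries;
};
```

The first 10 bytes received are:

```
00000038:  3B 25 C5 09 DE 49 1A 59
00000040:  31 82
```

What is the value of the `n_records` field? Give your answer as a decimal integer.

`n_records` is the first field, at byte offset 0, occupying 4 bytes.
Bytes at offsets 0..3: 3B 25 C5 09.
Big-endian: lowest address holds the most-significant byte.
The bytes are already most-significant first: 0x3B25C509.
0x3B25C509 = 992331017.

992331017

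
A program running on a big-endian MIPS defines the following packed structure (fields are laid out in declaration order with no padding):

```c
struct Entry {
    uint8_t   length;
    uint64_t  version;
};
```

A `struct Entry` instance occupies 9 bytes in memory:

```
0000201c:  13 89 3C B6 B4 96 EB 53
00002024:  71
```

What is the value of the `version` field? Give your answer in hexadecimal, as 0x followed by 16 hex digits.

0x893CB6B496EB5371

`version` follows `length` (1 byte), so it starts at byte offset 1 and occupies 8 bytes.
Bytes at offsets 1..8: 89 3C B6 B4 96 EB 53 71.
Big-endian stores the most-significant byte at the lowest address.
The bytes are already most-significant first: 0x893CB6B496EB5371.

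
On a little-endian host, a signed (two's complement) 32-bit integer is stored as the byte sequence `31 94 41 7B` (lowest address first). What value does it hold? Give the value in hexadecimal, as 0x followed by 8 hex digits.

Little-endian: lowest address holds the least-significant byte.
Reassemble most-significant byte first: 7B 41 94 31 → 0x7B419431.

0x7B419431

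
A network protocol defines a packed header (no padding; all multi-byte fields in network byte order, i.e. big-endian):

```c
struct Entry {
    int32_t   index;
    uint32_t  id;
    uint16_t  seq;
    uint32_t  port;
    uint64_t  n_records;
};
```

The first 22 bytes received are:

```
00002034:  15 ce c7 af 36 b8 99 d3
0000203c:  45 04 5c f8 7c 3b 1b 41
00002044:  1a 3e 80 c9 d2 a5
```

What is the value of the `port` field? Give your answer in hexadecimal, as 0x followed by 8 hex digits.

0x5CF87C3B

`port` follows `index` (4 B), `id` (4 B), `seq` (2 B), so it starts at offset 4 + 4 + 2 = 10 and occupies 4 bytes.
Bytes at offsets 10..13: 5C F8 7C 3B.
Big-endian stores the most-significant byte at the lowest address.
The bytes are already most-significant first: 0x5CF87C3B.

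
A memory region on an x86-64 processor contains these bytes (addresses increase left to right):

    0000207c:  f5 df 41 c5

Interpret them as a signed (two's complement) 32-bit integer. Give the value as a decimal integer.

-985538571

Little-endian: lowest address holds the least-significant byte.
Reassemble most-significant byte first: C5 41 DF F5 → 0xC541DFF5.
Top bit is set, so as a signed 32-bit value this is 0xC541DFF5 − 2^32 = -985538571.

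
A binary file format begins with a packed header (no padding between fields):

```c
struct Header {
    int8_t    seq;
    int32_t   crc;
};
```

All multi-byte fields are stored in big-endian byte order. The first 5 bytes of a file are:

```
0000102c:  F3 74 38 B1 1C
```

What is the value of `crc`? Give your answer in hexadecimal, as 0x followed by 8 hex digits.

0x7438B11C

`crc` follows `seq` (1 byte), so it starts at byte offset 1 and occupies 4 bytes.
Bytes at offsets 1..4: 74 38 B1 1C.
Big-endian: lowest address holds the most-significant byte.
The bytes are already most-significant first: 0x7438B11C.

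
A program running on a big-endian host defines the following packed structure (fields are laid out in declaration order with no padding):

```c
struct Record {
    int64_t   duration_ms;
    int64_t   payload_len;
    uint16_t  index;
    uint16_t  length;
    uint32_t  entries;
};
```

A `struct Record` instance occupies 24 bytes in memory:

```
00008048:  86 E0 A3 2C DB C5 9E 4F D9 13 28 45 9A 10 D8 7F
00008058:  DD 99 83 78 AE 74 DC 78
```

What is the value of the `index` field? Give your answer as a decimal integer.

`index` follows `duration_ms` (8 B), `payload_len` (8 B), so it starts at offset 8 + 8 = 16 and occupies 2 bytes.
Bytes at offsets 16..17: DD 99.
Big-endian stores the most-significant byte at the lowest address.
The bytes are already most-significant first: 0xDD99.
0xDD99 = 56729.

56729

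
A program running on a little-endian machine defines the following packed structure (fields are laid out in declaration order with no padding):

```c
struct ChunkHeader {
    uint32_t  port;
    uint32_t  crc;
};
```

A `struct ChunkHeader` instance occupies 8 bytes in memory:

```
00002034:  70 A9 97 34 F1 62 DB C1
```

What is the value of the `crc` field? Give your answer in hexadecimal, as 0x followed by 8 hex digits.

`crc` follows `port` (4 bytes), so it starts at byte offset 4 and occupies 4 bytes.
Bytes at offsets 4..7: F1 62 DB C1.
Little-endian: lowest address holds the least-significant byte.
Reassemble most-significant byte first: C1 DB 62 F1 → 0xC1DB62F1.

0xC1DB62F1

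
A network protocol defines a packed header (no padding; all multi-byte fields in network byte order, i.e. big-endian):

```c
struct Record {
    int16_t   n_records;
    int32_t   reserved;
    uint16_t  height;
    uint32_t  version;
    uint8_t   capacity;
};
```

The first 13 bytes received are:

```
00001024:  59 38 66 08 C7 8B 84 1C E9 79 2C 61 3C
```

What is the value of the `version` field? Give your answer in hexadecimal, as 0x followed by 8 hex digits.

`version` follows `n_records` (2 B), `reserved` (4 B), `height` (2 B), so it starts at offset 2 + 4 + 2 = 8 and occupies 4 bytes.
Bytes at offsets 8..11: E9 79 2C 61.
In big-endian order the high byte comes first in memory.
The bytes are already most-significant first: 0xE9792C61.

0xE9792C61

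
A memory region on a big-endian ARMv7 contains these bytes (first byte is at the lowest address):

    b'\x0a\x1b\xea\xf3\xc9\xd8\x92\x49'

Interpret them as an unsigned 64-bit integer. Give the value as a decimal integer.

728434097534833225

Big-endian: lowest address holds the most-significant byte.
The bytes are already most-significant first: 0x0A1BEAF3C9D89249.
0x0A1BEAF3C9D89249 = 728434097534833225.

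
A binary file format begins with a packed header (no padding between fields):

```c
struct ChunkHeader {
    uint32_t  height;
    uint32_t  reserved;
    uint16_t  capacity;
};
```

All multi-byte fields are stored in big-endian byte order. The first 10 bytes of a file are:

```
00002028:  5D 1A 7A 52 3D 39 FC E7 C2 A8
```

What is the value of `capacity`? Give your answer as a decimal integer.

49832

`capacity` follows `height` (4 B), `reserved` (4 B), so it starts at offset 4 + 4 = 8 and occupies 2 bytes.
Bytes at offsets 8..9: C2 A8.
Big-endian stores the most-significant byte at the lowest address.
The bytes are already most-significant first: 0xC2A8.
0xC2A8 = 49832.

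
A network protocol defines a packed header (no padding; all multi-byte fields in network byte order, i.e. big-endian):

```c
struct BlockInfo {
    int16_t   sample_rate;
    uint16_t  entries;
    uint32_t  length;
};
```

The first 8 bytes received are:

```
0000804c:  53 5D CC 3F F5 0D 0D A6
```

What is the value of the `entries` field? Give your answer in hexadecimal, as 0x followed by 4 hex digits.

0xCC3F

`entries` follows `sample_rate` (2 bytes), so it starts at byte offset 2 and occupies 2 bytes.
Bytes at offsets 2..3: CC 3F.
Big-endian: lowest address holds the most-significant byte.
The bytes are already most-significant first: 0xCC3F.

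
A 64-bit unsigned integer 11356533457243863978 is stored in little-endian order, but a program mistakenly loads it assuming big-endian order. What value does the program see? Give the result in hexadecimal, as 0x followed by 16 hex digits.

0xAAFBDB8602839A9D

11356533457243863978 in 64-bit hexadecimal is 0x9D9A830286DBFBAA.
Stored little-endian, the bytes at ascending addresses are AA FB DB 86 02 83 9A 9D.
Read back as big-endian, the last byte is least significant, giving 0xAAFBDB8602839A9D.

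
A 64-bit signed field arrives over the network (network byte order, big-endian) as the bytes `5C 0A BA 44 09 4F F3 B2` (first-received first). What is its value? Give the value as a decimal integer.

Big-endian: lowest address holds the most-significant byte.
The bytes are already most-significant first: 0x5C0ABA44094FF3B2.
0x5C0ABA44094FF3B2 = 6632318202633253810.

6632318202633253810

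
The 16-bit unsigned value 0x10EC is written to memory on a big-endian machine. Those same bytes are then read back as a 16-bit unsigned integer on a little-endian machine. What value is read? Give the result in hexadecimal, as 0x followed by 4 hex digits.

Stored big-endian, the bytes at ascending addresses are 10 EC.
Read back as little-endian, the first byte is least significant, giving 0xEC10.

0xEC10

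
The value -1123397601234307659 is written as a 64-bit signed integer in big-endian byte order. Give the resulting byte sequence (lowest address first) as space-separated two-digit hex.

F0 68 E3 D5 6C E7 35 B5

Two's complement of -1123397601234307659 in 64 bits: 1123397601234307659 = 0x0F971C2A9318CA4B; invert → 0xF068E3D56CE735B4; add 1 → 0xF068E3D56CE735B5.
Split into bytes (most-significant first): F0 68 E3 D5 6C E7 35 B5.
Big-endian stores the most-significant byte at the lowest address.
So the memory order matches the most-significant-first order: F0 68 E3 D5 6C E7 35 B5.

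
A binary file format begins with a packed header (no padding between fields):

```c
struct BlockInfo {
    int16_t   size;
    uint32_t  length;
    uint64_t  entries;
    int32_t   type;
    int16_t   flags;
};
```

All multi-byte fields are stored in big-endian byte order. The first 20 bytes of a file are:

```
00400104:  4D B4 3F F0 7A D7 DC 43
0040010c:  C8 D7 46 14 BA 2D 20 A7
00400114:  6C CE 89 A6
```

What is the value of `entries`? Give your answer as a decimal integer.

15871750338703047213

`entries` follows `size` (2 B), `length` (4 B), so it starts at offset 2 + 4 = 6 and occupies 8 bytes.
Bytes at offsets 6..13: DC 43 C8 D7 46 14 BA 2D.
Big-endian: lowest address holds the most-significant byte.
The bytes are already most-significant first: 0xDC43C8D74614BA2D.
0xDC43C8D74614BA2D = 15871750338703047213.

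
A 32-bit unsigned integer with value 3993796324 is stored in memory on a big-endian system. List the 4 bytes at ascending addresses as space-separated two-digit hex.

3993796324 in hexadecimal, padded to 32 bits, is 0xEE0C7EE4.
Split into bytes (most-significant first): EE 0C 7E E4.
Big-endian: lowest address holds the most-significant byte.
So the memory order matches the most-significant-first order: EE 0C 7E E4.

EE 0C 7E E4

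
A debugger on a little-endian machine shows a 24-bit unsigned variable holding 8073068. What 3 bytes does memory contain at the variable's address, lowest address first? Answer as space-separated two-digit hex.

6C 2F 7B

8073068 in hexadecimal, padded to 24 bits, is 0x7B2F6C.
Split into bytes (most-significant first): 7B 2F 6C.
Little-endian stores the least-significant byte at the lowest address.
So at ascending addresses the bytes are 6C 2F 7B.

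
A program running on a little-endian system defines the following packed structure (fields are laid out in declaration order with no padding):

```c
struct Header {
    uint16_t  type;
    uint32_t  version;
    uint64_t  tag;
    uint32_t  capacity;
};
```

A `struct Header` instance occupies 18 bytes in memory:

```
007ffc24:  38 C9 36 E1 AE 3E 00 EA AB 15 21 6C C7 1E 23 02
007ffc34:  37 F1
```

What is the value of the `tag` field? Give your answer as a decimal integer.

2217860230856567296

`tag` follows `type` (2 B), `version` (4 B), so it starts at offset 2 + 4 = 6 and occupies 8 bytes.
Bytes at offsets 6..13: 00 EA AB 15 21 6C C7 1E.
In little-endian order the low byte comes first in memory.
Reassemble most-significant byte first: 1E C7 6C 21 15 AB EA 00 → 0x1EC76C2115ABEA00.
0x1EC76C2115ABEA00 = 2217860230856567296.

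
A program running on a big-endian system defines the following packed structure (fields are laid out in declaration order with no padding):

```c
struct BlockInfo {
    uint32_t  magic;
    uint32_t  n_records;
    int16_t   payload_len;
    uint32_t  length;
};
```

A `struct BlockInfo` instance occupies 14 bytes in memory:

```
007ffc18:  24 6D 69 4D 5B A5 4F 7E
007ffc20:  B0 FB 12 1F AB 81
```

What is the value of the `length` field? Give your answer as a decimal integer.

304065409

`length` follows `magic` (4 B), `n_records` (4 B), `payload_len` (2 B), so it starts at offset 4 + 4 + 2 = 10 and occupies 4 bytes.
Bytes at offsets 10..13: 12 1F AB 81.
Big-endian: lowest address holds the most-significant byte.
The bytes are already most-significant first: 0x121FAB81.
0x121FAB81 = 304065409.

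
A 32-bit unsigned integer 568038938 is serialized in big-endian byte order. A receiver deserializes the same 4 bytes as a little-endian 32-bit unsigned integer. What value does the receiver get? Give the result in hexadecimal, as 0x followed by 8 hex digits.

0x1A96DB21

568038938 in 32-bit hexadecimal is 0x21DB961A.
Stored big-endian, the bytes at ascending addresses are 21 DB 96 1A.
Read back as little-endian, the first byte is least significant, giving 0x1A96DB21.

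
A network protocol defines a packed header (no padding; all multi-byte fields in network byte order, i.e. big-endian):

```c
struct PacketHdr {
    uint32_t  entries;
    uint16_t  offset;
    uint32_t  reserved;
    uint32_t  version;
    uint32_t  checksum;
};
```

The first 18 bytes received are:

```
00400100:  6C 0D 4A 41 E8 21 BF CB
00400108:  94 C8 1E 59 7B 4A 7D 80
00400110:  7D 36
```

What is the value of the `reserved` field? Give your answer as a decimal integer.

`reserved` follows `entries` (4 B), `offset` (2 B), so it starts at offset 4 + 2 = 6 and occupies 4 bytes.
Bytes at offsets 6..9: BF CB 94 C8.
Big-endian stores the most-significant byte at the lowest address.
The bytes are already most-significant first: 0xBFCB94C8.
0xBFCB94C8 = 3217790152.

3217790152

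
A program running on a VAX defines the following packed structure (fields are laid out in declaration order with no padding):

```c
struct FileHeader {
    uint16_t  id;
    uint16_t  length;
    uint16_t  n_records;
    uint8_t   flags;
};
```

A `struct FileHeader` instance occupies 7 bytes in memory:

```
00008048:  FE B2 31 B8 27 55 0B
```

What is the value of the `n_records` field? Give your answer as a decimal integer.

`n_records` follows `id` (2 B), `length` (2 B), so it starts at offset 2 + 2 = 4 and occupies 2 bytes.
Bytes at offsets 4..5: 27 55.
Little-endian: lowest address holds the least-significant byte.
Reassemble most-significant byte first: 55 27 → 0x5527.
0x5527 = 21799.

21799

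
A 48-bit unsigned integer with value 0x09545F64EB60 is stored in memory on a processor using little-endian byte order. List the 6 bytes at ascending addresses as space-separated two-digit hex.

60 EB 64 5F 54 09

Split into bytes (most-significant first): 09 54 5F 64 EB 60.
In little-endian order the low byte comes first in memory.
So at ascending addresses the bytes are 60 EB 64 5F 54 09.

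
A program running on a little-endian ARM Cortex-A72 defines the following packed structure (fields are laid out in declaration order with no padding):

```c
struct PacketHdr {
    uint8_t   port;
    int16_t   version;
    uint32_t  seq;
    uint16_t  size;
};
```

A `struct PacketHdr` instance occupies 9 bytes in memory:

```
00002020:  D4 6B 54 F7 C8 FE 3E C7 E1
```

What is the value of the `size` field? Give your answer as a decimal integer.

`size` follows `port` (1 B), `version` (2 B), `seq` (4 B), so it starts at offset 1 + 2 + 4 = 7 and occupies 2 bytes.
Bytes at offsets 7..8: C7 E1.
In little-endian order the low byte comes first in memory.
Reassemble most-significant byte first: E1 C7 → 0xE1C7.
0xE1C7 = 57799.

57799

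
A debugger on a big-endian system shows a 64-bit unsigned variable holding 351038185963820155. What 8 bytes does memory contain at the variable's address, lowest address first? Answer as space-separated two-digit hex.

351038185963820155 in hexadecimal, padded to 64 bits, is 0x04DF235EC8F8947B.
Split into bytes (most-significant first): 04 DF 23 5E C8 F8 94 7B.
Big-endian: lowest address holds the most-significant byte.
So the memory order matches the most-significant-first order: 04 DF 23 5E C8 F8 94 7B.

04 DF 23 5E C8 F8 94 7B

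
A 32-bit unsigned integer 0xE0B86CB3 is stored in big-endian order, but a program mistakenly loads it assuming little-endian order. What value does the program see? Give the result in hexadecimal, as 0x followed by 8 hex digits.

Stored big-endian, the bytes at ascending addresses are E0 B8 6C B3.
Read back as little-endian, the first byte is least significant, giving 0xB36CB8E0.

0xB36CB8E0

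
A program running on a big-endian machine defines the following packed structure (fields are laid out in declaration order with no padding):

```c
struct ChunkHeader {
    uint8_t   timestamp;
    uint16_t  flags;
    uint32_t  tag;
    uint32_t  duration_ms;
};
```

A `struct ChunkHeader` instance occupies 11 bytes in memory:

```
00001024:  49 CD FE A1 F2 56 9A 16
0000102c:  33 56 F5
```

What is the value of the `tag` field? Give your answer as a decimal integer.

2717013658

`tag` follows `timestamp` (1 B), `flags` (2 B), so it starts at offset 1 + 2 = 3 and occupies 4 bytes.
Bytes at offsets 3..6: A1 F2 56 9A.
Big-endian stores the most-significant byte at the lowest address.
The bytes are already most-significant first: 0xA1F2569A.
0xA1F2569A = 2717013658.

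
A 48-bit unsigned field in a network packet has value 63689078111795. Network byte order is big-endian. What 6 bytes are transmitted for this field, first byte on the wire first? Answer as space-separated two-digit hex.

39 EC C4 E0 7E 33

63689078111795 in hexadecimal, padded to 48 bits, is 0x39ECC4E07E33.
Split into bytes (most-significant first): 39 EC C4 E0 7E 33.
In big-endian order the high byte comes first in memory.
So the memory order matches the most-significant-first order: 39 EC C4 E0 7E 33.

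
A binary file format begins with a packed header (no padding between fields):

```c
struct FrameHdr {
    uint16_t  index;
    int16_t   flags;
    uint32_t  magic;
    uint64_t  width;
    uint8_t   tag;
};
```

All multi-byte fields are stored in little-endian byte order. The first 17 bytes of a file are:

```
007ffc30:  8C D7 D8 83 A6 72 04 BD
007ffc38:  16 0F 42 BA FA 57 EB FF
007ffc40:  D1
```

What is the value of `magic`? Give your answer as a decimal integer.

`magic` follows `index` (2 B), `flags` (2 B), so it starts at offset 2 + 2 = 4 and occupies 4 bytes.
Bytes at offsets 4..7: A6 72 04 BD.
Little-endian stores the least-significant byte at the lowest address.
Reassemble most-significant byte first: BD 04 72 A6 → 0xBD0472A6.
0xBD0472A6 = 3171185318.

3171185318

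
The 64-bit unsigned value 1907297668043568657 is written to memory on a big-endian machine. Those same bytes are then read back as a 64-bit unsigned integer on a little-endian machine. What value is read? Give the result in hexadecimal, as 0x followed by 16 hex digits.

1907297668043568657 in 64-bit hexadecimal is 0x1A78151FB0AAF611.
Stored big-endian, the bytes at ascending addresses are 1A 78 15 1F B0 AA F6 11.
Read back as little-endian, the first byte is least significant, giving 0x11F6AAB01F15781A.

0x11F6AAB01F15781A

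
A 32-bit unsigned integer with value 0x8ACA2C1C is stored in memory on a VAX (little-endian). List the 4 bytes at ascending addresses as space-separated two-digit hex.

1C 2C CA 8A

Split into bytes (most-significant first): 8A CA 2C 1C.
Little-endian: lowest address holds the least-significant byte.
So at ascending addresses the bytes are 1C 2C CA 8A.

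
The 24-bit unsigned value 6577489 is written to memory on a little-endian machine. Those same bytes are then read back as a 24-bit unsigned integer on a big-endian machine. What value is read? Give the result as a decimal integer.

5332324

6577489 in 24-bit hexadecimal is 0x645D51.
Stored little-endian, the bytes at ascending addresses are 51 5D 64.
Read back as big-endian, the last byte is least significant, giving 0x515D64.
0x515D64 = 5332324.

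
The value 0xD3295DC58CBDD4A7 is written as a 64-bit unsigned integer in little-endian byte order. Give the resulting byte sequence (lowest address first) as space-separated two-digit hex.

Split into bytes (most-significant first): D3 29 5D C5 8C BD D4 A7.
Little-endian: lowest address holds the least-significant byte.
So at ascending addresses the bytes are A7 D4 BD 8C C5 5D 29 D3.

A7 D4 BD 8C C5 5D 29 D3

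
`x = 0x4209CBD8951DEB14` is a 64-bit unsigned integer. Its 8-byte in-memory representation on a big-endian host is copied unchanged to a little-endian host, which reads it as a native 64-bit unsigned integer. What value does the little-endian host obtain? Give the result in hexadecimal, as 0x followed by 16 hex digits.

0x14EB1D95D8CB0942

Stored big-endian, the bytes at ascending addresses are 42 09 CB D8 95 1D EB 14.
Read back as little-endian, the first byte is least significant, giving 0x14EB1D95D8CB0942.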